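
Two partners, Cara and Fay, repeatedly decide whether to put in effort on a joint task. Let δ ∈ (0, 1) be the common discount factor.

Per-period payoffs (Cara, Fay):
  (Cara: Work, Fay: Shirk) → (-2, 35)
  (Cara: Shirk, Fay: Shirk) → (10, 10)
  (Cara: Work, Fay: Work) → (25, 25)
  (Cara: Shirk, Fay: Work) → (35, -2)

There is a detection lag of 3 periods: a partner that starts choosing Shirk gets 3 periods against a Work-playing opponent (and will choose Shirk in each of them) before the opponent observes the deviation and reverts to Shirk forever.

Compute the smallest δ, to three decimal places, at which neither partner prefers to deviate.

The best deviation is to choose Shirk for all 3 undetected periods, earning 35 each, then 10 forever once detected.
Deviation value: 35(1−δ^3)/(1−δ) + 10δ^3/(1−δ); cooperation value: 25/(1−δ).
IC: 25 ≥ 35(1−δ^3) + 10δ^3 = 35 − 25δ^3.
So δ^3 ≥ 10/25 = 2/5, giving δ ≥ (2/5)^(1/3) ≈ 0.737.

0.737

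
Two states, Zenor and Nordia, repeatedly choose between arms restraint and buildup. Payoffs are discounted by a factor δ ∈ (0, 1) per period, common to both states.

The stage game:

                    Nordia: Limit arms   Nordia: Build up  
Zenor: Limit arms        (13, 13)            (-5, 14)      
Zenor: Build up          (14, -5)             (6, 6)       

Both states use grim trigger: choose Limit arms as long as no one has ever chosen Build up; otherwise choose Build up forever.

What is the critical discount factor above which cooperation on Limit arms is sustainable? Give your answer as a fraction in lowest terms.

1/8

Cooperation forever yields 13 each period: 13/(1−δ).
Deviating yields 14 once, then 6 forever: 14 + 6δ/(1−δ).
No profitable deviation requires 13/(1−δ) ≥ 14 + 6δ/(1−δ).
Multiplying by (1−δ): 13 ≥ 14(1−δ) + 6δ = 14 − 8δ.
So 8δ ≥ 1, i.e. δ ≥ 1/8.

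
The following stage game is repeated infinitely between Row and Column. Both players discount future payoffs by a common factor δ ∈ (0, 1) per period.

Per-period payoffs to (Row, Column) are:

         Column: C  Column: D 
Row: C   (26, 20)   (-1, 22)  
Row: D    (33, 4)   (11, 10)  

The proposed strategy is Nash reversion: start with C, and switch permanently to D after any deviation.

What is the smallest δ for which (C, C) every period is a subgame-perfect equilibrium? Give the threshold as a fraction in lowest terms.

For Row: deviation gain 33−26 = 7, per-period punishment loss 26−11 = 15. IC gives δ ≥ 7/22.
For Column: gain 2, loss 10 per period, so δ ≥ 2/12 = 1/6.
The tighter constraint is Row's, so cooperation needs δ ≥ 7/22.

7/22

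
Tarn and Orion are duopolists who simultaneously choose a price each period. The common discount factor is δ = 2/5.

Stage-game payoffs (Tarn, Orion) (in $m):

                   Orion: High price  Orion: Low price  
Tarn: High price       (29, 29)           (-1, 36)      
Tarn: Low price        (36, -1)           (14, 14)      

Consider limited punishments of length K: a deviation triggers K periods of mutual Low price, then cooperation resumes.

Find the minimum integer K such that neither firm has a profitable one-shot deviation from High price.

2

No profitable deviation requires (29−14)(δ+…+δ^K) ≥ 36−29, i.e. δ+…+δ^K ≥ 7/15 ≈ 0.4667.
With δ = 2/5, the partial sums are K=1: 0.4000, K=2: 0.5600.
K = 2 is the first length at which the sum reaches 0.4667.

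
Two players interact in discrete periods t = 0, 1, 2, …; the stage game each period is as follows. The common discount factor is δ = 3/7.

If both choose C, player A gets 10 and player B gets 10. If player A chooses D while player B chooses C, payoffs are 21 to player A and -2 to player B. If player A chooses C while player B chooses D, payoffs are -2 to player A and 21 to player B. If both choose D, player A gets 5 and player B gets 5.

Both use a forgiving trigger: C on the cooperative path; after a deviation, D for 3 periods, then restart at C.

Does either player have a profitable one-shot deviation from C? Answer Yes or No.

IC: δ+…+δ^3 ≥ (21−10)/(10−5) = 11/5.
At δ = 3/7: partial sum = 0.6910 < 2.2000. Cooperation not sustainable.

Yes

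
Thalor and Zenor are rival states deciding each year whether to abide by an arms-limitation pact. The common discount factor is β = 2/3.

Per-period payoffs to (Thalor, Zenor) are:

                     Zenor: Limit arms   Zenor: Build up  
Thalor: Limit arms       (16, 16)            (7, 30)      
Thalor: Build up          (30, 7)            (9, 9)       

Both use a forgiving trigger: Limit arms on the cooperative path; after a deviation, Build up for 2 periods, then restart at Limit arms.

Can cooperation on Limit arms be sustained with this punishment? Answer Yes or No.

No

A one-shot deviation gives 30 now, then 9 for 2 periods, then back to 16.
Gain from deviating: (30−16) today; loss: (16−9) in each of the next 2 periods.
No-deviation condition: (16−9)(β+…+β^2) ≥ 30−16, i.e. β+…+β^2 ≥ 2.
At β = 2/3: β+…+β^2 = 1.1111 < 2.0000.
So cooperation is not sustainable.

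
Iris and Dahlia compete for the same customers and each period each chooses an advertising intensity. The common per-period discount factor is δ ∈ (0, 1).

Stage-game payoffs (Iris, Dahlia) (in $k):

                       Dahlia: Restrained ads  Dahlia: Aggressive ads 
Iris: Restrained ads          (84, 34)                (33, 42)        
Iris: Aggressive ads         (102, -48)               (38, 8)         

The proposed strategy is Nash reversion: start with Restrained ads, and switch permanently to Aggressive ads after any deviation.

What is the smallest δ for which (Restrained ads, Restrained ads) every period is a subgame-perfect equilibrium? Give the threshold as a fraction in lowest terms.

9/32

Iris's threshold: (102−84)/(102−38) = 9/32.
Dahlia's threshold: (42−34)/(42−8) = 4/17.
9/32 > 4/17, so Iris binds and δ* = 9/32.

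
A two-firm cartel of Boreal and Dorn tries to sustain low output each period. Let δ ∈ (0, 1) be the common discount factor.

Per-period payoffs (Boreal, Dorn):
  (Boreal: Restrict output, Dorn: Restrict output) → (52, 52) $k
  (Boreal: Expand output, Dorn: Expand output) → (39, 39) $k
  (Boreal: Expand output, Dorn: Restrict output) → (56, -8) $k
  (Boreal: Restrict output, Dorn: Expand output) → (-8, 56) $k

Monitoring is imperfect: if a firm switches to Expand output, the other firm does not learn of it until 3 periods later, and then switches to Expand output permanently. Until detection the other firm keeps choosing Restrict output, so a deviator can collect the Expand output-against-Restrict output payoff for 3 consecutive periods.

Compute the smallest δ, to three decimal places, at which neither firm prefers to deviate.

A deviator earns 56 for 3 periods, then 39 forever; cooperating earns 52 forever. Multiplying the IC by (1−δ):
52 ≥ 56(1−δ^3) + 39δ^3, so 17·δ^3 ≥ 4 and δ^3 ≥ 4/17.
δ ≥ (4/17)^(1/3) ≈ 0.617.

0.617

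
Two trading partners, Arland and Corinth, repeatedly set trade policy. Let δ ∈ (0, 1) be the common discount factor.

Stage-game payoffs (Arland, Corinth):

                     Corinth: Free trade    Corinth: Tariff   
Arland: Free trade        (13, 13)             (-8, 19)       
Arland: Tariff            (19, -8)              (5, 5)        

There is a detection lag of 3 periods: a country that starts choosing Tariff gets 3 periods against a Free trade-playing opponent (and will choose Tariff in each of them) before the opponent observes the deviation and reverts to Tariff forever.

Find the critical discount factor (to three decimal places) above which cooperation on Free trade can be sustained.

0.754

The best deviation is to choose Tariff for all 3 undetected periods, earning 19 each, then 5 forever once detected.
Deviation value: 19(1−δ^3)/(1−δ) + 5δ^3/(1−δ); cooperation value: 13/(1−δ).
IC: 13 ≥ 19(1−δ^3) + 5δ^3 = 19 − 14δ^3.
So δ^3 ≥ 6/14 = 3/7, giving δ ≥ (3/7)^(1/3) ≈ 0.754.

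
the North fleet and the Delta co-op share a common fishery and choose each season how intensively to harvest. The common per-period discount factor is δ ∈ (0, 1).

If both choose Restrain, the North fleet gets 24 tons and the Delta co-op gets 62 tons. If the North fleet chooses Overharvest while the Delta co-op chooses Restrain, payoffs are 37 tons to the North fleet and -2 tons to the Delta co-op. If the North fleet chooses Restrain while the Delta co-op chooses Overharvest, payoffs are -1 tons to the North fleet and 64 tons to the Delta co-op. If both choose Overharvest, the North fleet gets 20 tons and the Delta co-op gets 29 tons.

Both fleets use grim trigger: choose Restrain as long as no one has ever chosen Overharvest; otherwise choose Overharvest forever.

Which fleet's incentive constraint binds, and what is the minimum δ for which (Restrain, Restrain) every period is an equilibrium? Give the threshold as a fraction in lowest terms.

the North fleet's threshold: (37−24)/(37−20) = 13/17.
the Delta co-op's threshold: (64−62)/(64−29) = 2/35.
13/17 > 2/35, so the North fleet binds and δ* = 13/17.

the North fleet; δ ≥ 13/17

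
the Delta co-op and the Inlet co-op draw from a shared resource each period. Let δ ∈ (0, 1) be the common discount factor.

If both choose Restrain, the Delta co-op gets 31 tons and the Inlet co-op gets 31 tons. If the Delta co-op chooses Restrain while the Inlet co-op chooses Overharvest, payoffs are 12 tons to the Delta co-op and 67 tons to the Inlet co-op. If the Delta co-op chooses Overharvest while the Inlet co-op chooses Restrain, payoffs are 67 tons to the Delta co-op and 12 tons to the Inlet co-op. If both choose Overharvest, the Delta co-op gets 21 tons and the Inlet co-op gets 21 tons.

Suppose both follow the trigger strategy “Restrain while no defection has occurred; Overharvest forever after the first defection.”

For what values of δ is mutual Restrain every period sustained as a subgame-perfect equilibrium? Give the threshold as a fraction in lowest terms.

18/23

Cooperation forever yields 31 each period: 31/(1−δ).
Deviating yields 67 once, then 21 forever: 67 + 21δ/(1−δ).
No profitable deviation requires 31/(1−δ) ≥ 67 + 21δ/(1−δ).
Multiplying by (1−δ): 31 ≥ 67(1−δ) + 21δ = 67 − 46δ.
So 46δ ≥ 36, i.e. δ ≥ 36/46 = 18/23.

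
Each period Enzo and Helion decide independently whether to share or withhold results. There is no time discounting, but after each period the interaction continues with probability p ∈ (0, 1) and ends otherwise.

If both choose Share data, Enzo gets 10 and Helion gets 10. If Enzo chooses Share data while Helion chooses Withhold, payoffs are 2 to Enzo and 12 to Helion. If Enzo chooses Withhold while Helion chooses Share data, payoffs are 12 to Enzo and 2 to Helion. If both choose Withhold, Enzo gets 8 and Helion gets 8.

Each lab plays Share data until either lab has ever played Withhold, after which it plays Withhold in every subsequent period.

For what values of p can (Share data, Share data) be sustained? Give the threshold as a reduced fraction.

With no time discounting, the continuation probability p plays the role of the discount factor.
Grim-trigger IC: 10/(1−p) ≥ 12 + 8p/(1−p) ⇒ p ≥ (12−10)/(12−8) = 1/2.

1/2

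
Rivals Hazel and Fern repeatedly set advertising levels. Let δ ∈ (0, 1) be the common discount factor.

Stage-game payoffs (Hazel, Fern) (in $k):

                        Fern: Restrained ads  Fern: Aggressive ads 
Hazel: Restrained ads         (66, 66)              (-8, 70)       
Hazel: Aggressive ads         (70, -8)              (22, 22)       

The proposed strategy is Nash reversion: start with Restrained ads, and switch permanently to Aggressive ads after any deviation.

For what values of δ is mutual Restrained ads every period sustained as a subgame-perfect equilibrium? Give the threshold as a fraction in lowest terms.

1/12

Under grim trigger the critical discount factor is (T−C)/(T−P) with T = 70, C = 66, P = 22.
δ* = (70−66)/(70−22) = 4/48 = 1/12.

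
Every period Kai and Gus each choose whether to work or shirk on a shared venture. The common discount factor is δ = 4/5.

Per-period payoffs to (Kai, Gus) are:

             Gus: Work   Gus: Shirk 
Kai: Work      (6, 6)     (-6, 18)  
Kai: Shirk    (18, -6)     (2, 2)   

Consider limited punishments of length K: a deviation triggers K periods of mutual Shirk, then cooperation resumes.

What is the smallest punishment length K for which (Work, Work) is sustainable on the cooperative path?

7

No profitable deviation requires (6−2)(δ+…+δ^K) ≥ 18−6, i.e. δ+…+δ^K ≥ 3 ≈ 3.0000.
With δ = 4/5, the partial sums are K=1: 0.8000, K=2: 1.4400, …, K=5: 2.6893, K=6: 2.9514, K=7: 3.1611.
K = 7 is the first length at which the sum reaches 3.0000.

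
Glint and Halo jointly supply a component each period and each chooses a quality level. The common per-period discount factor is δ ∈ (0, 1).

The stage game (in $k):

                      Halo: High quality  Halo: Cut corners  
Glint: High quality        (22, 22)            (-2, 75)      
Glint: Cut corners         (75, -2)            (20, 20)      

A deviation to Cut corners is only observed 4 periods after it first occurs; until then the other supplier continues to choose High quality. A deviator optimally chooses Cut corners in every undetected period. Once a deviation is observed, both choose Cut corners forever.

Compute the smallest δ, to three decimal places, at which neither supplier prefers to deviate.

Deviating for the 4 undetected periods gains 75−22 = 53 per period over cooperation, then loses 22−20 = 2 per period forever once punishment starts.
Gain: 53(1 + δ + … + δ^3); loss: 2·δ^4/(1−δ).
No profitable deviation ⇔ 53(1−δ^4) ≤ 2·δ^4, i.e. δ^4 ≥ 53/(53+2) = 53/55.
Hence δ ≥ (53/55)^(1/4) ≈ 0.991.

0.991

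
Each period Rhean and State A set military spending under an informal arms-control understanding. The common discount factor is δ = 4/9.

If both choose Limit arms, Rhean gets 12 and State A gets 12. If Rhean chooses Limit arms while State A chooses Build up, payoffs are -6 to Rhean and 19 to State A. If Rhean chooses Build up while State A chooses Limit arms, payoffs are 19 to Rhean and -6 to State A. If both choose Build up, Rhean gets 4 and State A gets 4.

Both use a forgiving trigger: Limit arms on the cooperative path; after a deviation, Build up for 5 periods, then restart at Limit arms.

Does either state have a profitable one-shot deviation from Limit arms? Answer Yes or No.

A one-shot deviation gives 19 now, then 4 for 5 periods, then back to 12.
Gain from deviating: (19−12) today; loss: (12−4) in each of the next 5 periods.
No-deviation condition: (12−4)(δ+…+δ^5) ≥ 19−12, i.e. δ+…+δ^5 ≥ 7/8.
At δ = 4/9: δ+…+δ^5 = 0.7861 < 0.8750.
So cooperation is not sustainable.

Yes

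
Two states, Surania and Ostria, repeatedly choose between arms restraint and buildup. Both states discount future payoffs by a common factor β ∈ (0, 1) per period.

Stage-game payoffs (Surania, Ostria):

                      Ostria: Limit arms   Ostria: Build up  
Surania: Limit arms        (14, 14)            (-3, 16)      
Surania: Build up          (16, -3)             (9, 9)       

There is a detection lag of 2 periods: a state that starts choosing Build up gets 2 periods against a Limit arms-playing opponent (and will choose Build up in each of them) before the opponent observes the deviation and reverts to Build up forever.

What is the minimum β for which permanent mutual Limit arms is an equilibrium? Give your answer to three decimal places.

0.535

A deviator earns 16 for 2 periods, then 9 forever; cooperating earns 14 forever. Multiplying the IC by (1−β):
14 ≥ 16(1−β^2) + 9β^2, so 7·β^2 ≥ 2 and β^2 ≥ 2/7.
β ≥ (2/7)^(1/2) ≈ 0.535.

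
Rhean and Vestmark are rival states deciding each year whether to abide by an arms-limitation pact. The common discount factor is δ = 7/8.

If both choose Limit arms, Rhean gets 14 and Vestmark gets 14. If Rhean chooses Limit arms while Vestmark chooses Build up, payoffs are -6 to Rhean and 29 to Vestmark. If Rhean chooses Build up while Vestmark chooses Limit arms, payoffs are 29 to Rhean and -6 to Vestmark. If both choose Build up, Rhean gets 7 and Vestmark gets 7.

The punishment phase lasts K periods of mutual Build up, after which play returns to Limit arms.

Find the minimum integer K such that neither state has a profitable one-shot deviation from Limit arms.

No profitable deviation requires (14−7)(δ+…+δ^K) ≥ 29−14, i.e. δ+…+δ^K ≥ 15/7 ≈ 2.1429.
With δ = 7/8, the partial sums are K=1: 0.8750, K=2: 1.6406, K=3: 2.3105.
K = 3 is the first length at which the sum reaches 2.1429.

3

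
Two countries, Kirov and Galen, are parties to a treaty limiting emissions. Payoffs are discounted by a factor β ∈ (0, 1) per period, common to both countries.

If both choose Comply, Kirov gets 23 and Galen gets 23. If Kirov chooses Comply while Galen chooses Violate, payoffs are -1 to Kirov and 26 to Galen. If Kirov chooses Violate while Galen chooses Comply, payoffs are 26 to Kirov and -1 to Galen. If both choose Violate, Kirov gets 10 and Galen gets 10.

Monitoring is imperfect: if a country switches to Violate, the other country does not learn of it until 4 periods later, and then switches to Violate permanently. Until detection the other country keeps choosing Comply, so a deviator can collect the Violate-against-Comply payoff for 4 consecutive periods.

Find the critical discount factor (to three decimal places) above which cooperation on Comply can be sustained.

A deviator earns 26 for 4 periods, then 10 forever; cooperating earns 23 forever. Multiplying the IC by (1−β):
23 ≥ 26(1−β^4) + 10β^4, so 16·β^4 ≥ 3 and β^4 ≥ 3/16.
β ≥ (3/16)^(1/4) ≈ 0.658.

0.658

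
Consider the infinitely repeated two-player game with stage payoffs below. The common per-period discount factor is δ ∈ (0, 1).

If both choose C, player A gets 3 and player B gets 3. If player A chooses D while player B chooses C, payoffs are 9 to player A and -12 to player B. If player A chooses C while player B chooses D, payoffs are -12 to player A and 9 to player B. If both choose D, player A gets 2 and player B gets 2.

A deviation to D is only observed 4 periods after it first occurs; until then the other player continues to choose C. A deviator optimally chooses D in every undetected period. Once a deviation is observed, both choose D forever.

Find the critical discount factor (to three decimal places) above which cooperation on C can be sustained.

0.962

The best deviation is to choose D for all 4 undetected periods, earning 9 each, then 2 forever once detected.
Deviation value: 9(1−δ^4)/(1−δ) + 2δ^4/(1−δ); cooperation value: 3/(1−δ).
IC: 3 ≥ 9(1−δ^4) + 2δ^4 = 9 − 7δ^4.
So δ^4 ≥ 6/7, giving δ ≥ (6/7)^(1/4) ≈ 0.962.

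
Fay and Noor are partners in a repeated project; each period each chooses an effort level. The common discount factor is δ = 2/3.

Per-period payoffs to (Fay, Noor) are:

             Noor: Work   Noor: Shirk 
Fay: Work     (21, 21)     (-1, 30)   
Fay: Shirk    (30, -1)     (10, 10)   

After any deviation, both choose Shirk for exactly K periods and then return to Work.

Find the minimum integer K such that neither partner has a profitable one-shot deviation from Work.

No profitable deviation requires (21−10)(δ+…+δ^K) ≥ 30−21, i.e. δ+…+δ^K ≥ 9/11 ≈ 0.8182.
With δ = 2/3, the partial sums are K=1: 0.6667, K=2: 1.1111.
K = 2 is the first length at which the sum reaches 0.8182.

2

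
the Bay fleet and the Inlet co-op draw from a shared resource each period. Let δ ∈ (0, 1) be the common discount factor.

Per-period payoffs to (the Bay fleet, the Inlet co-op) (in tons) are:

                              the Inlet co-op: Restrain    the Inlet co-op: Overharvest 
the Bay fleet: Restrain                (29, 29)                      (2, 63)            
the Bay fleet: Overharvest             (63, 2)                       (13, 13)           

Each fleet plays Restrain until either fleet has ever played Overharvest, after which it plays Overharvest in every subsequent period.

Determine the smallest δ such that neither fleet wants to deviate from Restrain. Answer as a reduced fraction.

Under grim trigger the critical discount factor is (T−C)/(T−P) with T = 63, C = 29, P = 13.
δ* = (63−29)/(63−13) = 34/50 = 17/25.

17/25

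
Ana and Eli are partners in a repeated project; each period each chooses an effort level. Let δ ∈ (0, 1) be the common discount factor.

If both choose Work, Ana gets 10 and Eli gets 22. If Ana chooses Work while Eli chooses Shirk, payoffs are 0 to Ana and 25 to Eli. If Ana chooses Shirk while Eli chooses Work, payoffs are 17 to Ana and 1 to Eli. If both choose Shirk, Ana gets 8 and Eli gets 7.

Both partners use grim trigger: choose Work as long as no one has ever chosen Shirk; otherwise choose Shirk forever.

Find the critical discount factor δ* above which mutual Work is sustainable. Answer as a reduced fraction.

7/9

Ana: cooperation gives 10 each period; deviation gives 17 once then 8 forever.
  10/(1−δ) ≥ 17 + 8δ/(1−δ) ⇒ δ ≥ 7/9.
Eli: cooperation gives 22 each period; deviation gives 25 once then 7 forever.
  δ ≥ 3/18 = 1/6.
Both must hold, so the binding constraint is Ana's: δ ≥ 7/9.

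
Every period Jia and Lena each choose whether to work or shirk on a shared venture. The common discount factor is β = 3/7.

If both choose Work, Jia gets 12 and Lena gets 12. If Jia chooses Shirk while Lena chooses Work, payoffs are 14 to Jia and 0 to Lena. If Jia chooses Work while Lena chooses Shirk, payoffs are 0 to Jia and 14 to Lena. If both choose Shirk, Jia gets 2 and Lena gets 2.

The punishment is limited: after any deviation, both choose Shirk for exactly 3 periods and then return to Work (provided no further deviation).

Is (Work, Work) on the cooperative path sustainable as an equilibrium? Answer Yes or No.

IC: β+…+β^3 ≥ (14−12)/(12−2) = 1/5.
At β = 3/7: partial sum = 0.6910 ≥ 0.2000. Cooperation sustainable.

Yes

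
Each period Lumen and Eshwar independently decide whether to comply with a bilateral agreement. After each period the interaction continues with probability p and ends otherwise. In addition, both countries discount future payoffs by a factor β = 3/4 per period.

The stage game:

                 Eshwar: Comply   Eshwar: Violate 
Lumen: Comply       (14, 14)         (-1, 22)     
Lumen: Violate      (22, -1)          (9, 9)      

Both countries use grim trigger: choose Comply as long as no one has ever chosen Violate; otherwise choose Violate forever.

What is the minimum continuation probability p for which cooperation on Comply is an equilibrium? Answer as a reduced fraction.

32/39

Expected continuation weight on next period's payoff is β·p = 3/4·p, which plays the role of the discount factor.
Cooperation requires 3/4·p ≥ (22−14)/(22−9) = 8/13, hence p ≥ 32/39.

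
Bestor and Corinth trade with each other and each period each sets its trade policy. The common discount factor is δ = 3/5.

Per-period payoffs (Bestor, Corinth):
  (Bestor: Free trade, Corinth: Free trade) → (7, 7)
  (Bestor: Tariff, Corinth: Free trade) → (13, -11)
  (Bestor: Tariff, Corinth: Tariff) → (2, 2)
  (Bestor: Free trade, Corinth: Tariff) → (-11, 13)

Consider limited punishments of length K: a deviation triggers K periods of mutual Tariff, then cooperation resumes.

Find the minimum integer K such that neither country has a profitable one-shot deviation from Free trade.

4

IC: δ(1−δ^K)/(1−δ) ≥ (13−7)/(7−2) = 6/5.
With δ = 3/5: need 1 − δ^K ≥ 6/5·(1−3/5)/(3/5), i.e. δ^K ≤ 0.2000.
Since (3/5)^3 = 0.2160 and (3/5)^4 = 0.1296, the smallest such K is 4.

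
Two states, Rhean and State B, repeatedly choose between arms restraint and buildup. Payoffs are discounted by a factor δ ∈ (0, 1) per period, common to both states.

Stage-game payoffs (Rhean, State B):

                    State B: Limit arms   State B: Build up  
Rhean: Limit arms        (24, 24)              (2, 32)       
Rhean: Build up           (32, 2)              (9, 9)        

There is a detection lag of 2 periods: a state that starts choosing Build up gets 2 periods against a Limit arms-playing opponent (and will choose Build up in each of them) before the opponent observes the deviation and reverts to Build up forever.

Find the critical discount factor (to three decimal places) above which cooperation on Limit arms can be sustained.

The best deviation is to choose Build up for all 2 undetected periods, earning 32 each, then 9 forever once detected.
Deviation value: 32(1−δ^2)/(1−δ) + 9δ^2/(1−δ); cooperation value: 24/(1−δ).
IC: 24 ≥ 32(1−δ^2) + 9δ^2 = 32 − 23δ^2.
So δ^2 ≥ 8/23, giving δ ≥ (8/23)^(1/2) ≈ 0.590.

0.590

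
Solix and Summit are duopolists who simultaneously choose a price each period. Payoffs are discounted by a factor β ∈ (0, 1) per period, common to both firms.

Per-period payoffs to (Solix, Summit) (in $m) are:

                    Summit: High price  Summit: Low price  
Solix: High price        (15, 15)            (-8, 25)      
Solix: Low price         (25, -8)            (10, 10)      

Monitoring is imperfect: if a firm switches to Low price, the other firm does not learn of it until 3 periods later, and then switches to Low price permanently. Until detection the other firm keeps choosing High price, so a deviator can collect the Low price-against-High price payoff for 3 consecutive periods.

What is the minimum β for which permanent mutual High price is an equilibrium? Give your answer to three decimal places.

0.874

The best deviation is to choose Low price for all 3 undetected periods, earning 25 each, then 10 forever once detected.
Deviation value: 25(1−β^3)/(1−β) + 10β^3/(1−β); cooperation value: 15/(1−β).
IC: 15 ≥ 25(1−β^3) + 10β^3 = 25 − 15β^3.
So β^3 ≥ 10/15 = 2/3, giving β ≥ (2/3)^(1/3) ≈ 0.874.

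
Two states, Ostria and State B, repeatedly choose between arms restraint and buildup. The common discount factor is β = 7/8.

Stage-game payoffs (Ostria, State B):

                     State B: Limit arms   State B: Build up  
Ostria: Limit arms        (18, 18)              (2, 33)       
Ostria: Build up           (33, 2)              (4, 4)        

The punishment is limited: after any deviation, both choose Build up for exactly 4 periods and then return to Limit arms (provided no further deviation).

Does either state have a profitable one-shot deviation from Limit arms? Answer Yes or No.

A one-shot deviation gives 33 now, then 4 for 4 periods, then back to 18.
Gain from deviating: (33−18) today; loss: (18−4) in each of the next 4 periods.
No-deviation condition: (18−4)(β+…+β^4) ≥ 33−18, i.e. β+…+β^4 ≥ 15/14.
At β = 7/8: β+…+β^4 = 2.8967 ≥ 1.0714.
So cooperation is sustainable.

No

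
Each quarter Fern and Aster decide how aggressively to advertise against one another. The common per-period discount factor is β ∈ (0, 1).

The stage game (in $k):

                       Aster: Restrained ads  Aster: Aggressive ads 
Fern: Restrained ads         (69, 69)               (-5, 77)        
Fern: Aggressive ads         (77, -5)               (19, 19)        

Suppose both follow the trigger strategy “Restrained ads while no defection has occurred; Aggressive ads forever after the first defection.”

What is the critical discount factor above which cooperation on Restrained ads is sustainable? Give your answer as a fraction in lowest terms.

Cooperation forever yields 69 each period: 69/(1−β).
Deviating yields 77 once, then 19 forever: 77 + 19β/(1−β).
No profitable deviation requires 69/(1−β) ≥ 77 + 19β/(1−β).
Multiplying by (1−β): 69 ≥ 77(1−β) + 19β = 77 − 58β.
So 58β ≥ 8, i.e. β ≥ 8/58 = 4/29.

4/29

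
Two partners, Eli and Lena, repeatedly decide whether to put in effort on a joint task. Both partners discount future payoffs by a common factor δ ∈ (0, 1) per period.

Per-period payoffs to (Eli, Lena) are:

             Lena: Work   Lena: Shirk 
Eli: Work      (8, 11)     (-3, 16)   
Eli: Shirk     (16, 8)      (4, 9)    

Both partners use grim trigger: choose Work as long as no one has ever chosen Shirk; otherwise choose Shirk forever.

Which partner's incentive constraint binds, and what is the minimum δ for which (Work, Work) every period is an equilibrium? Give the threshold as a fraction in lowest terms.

Lena; δ ≥ 5/7

Eli's threshold: (16−8)/(16−4) = 2/3.
Lena's threshold: (16−11)/(16−9) = 5/7.
2/3 < 5/7, so Lena binds and δ* = 5/7.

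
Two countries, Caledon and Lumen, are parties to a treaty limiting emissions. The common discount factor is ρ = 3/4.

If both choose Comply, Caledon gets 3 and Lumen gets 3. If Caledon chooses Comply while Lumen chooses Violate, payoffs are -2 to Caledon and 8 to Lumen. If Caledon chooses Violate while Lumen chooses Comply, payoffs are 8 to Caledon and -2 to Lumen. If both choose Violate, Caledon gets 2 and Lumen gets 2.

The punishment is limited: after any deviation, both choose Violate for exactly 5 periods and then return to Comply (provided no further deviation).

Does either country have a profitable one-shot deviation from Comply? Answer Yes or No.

IC: ρ+…+ρ^5 ≥ (8−3)/(3−2) = 5.
At ρ = 3/4: partial sum = 2.2881 < 5.0000. Cooperation not sustainable.

Yes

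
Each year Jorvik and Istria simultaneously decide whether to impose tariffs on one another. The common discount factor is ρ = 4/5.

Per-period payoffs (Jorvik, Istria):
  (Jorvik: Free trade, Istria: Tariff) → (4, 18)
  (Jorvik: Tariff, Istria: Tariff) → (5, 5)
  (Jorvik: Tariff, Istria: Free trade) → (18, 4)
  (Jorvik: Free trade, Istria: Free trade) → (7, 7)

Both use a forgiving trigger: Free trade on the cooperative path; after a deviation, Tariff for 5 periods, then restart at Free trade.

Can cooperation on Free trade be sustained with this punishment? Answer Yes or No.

IC: ρ+…+ρ^5 ≥ (18−7)/(7−5) = 11/2.
At ρ = 4/5: partial sum = 2.6893 < 5.5000. Cooperation not sustainable.

No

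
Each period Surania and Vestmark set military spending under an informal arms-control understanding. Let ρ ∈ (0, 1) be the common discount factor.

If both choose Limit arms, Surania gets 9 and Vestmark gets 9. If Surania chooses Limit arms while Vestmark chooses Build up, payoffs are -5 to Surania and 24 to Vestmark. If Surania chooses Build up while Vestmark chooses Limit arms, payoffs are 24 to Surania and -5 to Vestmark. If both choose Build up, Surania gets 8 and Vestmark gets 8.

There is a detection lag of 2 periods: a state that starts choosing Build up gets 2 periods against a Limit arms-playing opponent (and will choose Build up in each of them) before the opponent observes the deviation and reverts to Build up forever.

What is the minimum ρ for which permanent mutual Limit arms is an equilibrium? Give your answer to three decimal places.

0.968

The best deviation is to choose Build up for all 2 undetected periods, earning 24 each, then 8 forever once detected.
Deviation value: 24(1−ρ^2)/(1−ρ) + 8ρ^2/(1−ρ); cooperation value: 9/(1−ρ).
IC: 9 ≥ 24(1−ρ^2) + 8ρ^2 = 24 − 16ρ^2.
So ρ^2 ≥ 15/16, giving ρ ≥ (15/16)^(1/2) ≈ 0.968.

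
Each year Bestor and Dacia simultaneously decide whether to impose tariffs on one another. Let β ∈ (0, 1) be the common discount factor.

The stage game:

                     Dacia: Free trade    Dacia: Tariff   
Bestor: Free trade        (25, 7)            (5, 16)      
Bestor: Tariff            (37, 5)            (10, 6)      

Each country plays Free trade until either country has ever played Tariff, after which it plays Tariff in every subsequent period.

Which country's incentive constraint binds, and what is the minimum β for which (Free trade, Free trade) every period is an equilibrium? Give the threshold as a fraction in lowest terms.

Dacia; β ≥ 9/10

Bestor: cooperation gives 25 each period; deviation gives 37 once then 10 forever.
  25/(1−β) ≥ 37 + 10β/(1−β) ⇒ β ≥ 12/27 = 4/9.
Dacia: cooperation gives 7 each period; deviation gives 16 once then 6 forever.
  β ≥ 9/10.
Both must hold, so the binding constraint is Dacia's: β ≥ 9/10.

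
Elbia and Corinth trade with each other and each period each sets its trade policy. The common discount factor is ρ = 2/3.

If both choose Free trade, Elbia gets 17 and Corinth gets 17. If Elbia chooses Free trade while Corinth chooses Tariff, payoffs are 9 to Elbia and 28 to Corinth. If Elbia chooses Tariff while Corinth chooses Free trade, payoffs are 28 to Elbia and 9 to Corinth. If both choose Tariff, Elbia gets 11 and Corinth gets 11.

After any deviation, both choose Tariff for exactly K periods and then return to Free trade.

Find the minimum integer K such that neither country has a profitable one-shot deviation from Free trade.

No profitable deviation requires (17−11)(ρ+…+ρ^K) ≥ 28−17, i.e. ρ+…+ρ^K ≥ 11/6 ≈ 1.8333.
With ρ = 2/3, the partial sums are K=1: 0.6667, K=2: 1.1111, …, K=5: 1.7366, K=6: 1.8244, K=7: 1.8829.
K = 7 is the first length at which the sum reaches 1.8333.

7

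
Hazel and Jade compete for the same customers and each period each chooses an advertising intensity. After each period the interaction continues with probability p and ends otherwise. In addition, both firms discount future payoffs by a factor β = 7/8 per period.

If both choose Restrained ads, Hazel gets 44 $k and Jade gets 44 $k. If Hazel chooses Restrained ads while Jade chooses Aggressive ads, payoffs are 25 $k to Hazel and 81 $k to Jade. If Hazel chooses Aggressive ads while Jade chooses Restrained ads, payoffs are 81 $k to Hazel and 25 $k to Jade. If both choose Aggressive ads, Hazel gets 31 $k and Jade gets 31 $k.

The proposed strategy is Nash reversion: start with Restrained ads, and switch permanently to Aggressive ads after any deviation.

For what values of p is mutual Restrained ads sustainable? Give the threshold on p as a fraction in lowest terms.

With continuation probability p and discount β, the effective per-period discount factor is βp.
Grim-trigger IC: βp ≥ (81−44)/(81−31) = 37/50.
So p ≥ (37/50)/(7/8) = 148/175.

148/175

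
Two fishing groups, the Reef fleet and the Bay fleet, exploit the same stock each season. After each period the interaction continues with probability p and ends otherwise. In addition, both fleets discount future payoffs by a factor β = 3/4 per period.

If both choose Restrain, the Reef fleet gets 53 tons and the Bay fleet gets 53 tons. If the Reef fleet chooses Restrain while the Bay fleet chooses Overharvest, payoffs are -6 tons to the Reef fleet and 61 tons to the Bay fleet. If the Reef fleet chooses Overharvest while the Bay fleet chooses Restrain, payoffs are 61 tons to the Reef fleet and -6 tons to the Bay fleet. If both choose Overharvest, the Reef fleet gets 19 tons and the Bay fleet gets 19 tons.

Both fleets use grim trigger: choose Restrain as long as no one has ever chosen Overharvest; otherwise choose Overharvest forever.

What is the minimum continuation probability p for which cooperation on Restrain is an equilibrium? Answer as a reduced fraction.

16/63

Expected continuation weight on next period's payoff is β·p = 3/4·p, which plays the role of the discount factor.
Cooperation requires 3/4·p ≥ (61−53)/(61−19) = 4/21, hence p ≥ 16/63.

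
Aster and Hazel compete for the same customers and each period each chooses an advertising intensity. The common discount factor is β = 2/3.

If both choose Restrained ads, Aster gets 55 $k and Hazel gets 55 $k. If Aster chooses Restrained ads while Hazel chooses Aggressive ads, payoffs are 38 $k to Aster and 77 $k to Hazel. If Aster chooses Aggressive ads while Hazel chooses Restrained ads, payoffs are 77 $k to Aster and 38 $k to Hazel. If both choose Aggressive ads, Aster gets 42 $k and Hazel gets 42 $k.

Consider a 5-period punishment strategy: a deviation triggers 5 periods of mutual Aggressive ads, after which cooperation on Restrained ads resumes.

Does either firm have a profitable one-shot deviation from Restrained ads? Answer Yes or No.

No

A one-shot deviation gives 77 now, then 42 for 5 periods, then back to 55.
Gain from deviating: (77−55) today; loss: (55−42) in each of the next 5 periods.
No-deviation condition: (55−42)(β+…+β^5) ≥ 77−55, i.e. β+…+β^5 ≥ 22/13.
At β = 2/3: β+…+β^5 = 1.7366 ≥ 1.6923.
So cooperation is sustainable.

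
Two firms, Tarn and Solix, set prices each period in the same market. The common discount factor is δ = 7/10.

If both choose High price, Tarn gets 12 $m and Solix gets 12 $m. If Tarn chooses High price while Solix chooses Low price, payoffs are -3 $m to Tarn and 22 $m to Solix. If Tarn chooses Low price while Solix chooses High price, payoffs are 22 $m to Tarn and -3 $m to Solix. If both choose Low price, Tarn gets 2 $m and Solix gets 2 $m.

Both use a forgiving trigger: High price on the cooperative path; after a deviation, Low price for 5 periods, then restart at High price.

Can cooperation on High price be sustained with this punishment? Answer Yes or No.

Yes

Comparing payoff streams over the 6 periods until play realigns: cooperate → 12(1+δ+…+δ^5); deviate → 22 + 2(δ+…+δ^5).
Cooperation is sustained iff (12−2)(δ+…+δ^5) ≥ 22−12.
δ+…+δ^5 = 7/10·(1−(7/10)^5)/(1−7/10) = 1.9412, and (22−12)/(12−2) = 1.0000.
1.9412 ≥ 1.0000, so cooperation is sustainable.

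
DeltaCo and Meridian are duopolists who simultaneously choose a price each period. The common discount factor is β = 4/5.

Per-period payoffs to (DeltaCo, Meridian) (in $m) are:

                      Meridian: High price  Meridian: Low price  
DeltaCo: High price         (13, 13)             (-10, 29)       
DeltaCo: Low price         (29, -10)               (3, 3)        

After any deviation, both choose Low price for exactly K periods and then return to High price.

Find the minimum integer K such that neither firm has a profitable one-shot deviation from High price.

3

No profitable deviation requires (13−3)(β+…+β^K) ≥ 29−13, i.e. β+…+β^K ≥ 8/5 ≈ 1.6000.
With β = 4/5, the partial sums are K=1: 0.8000, K=2: 1.4400, K=3: 1.9520.
K = 3 is the first length at which the sum reaches 1.6000.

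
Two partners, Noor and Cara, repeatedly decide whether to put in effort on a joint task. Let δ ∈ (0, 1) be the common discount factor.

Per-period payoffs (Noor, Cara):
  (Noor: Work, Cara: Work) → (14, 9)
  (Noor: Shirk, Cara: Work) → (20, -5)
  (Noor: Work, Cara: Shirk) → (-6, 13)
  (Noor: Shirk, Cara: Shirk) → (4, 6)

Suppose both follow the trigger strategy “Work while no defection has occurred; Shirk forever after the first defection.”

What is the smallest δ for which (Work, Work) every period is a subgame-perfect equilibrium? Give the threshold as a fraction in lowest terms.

Noor: cooperation gives 14 each period; deviation gives 20 once then 4 forever.
  14/(1−δ) ≥ 20 + 4δ/(1−δ) ⇒ δ ≥ 6/16 = 3/8.
Cara: cooperation gives 9 each period; deviation gives 13 once then 6 forever.
  δ ≥ 4/7.
Both must hold, so the binding constraint is Cara's: δ ≥ 4/7.

4/7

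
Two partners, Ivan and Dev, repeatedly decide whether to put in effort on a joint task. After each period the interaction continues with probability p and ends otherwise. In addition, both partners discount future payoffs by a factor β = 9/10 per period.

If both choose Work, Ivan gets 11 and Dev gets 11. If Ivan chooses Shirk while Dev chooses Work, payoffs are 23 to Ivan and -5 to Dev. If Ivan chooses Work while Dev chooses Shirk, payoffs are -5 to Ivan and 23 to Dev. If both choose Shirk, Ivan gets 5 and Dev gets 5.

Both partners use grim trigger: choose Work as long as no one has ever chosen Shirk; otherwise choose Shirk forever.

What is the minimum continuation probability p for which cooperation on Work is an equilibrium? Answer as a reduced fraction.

20/27

Expected continuation weight on next period's payoff is β·p = 9/10·p, which plays the role of the discount factor.
Cooperation requires 9/10·p ≥ (23−11)/(23−5) = 2/3, hence p ≥ 20/27.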